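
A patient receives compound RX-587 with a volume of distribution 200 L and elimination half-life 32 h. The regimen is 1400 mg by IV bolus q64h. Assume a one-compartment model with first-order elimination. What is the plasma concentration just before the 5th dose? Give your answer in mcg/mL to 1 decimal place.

f = (1/2)^(τ/t½) = (1/2)^(64/32) ≈ 0.2500.
C₀ = D/Vd = 1400/200 ≈ 7.000 mcg/mL.
Before the 5th dose, 4 doses have been given. Superposition: Cmin = C₀·(f + f² + … + f^4).
≈ 7.000 × (0.2500 + 0.0625 + 0.0156 + 0.0039) ≈ 7.000 × 0.3320 ≈ 2.324 mcg/mL.

2.3 mcg/mL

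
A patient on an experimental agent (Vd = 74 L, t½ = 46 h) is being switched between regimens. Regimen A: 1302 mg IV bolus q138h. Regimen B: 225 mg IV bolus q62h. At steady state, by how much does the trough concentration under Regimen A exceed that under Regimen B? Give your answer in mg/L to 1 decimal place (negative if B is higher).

Regimen A: f = (1/2)^(138/46) ≈ 0.1250; Cmin,ss = (1302/74)·f/(1−f) ≈ 2.514 mg/L.
Regimen B: f = (1/2)^(62/46) ≈ 0.3929; Cmin,ss = (225/74)·f/(1−f) ≈ 1.968 mg/L.
Difference ≈ 2.514 − 1.968 ≈ 0.546 mg/L.

0.5 mg/L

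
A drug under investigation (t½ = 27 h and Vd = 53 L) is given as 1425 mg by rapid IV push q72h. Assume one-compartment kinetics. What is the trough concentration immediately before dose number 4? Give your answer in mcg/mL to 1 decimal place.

f = (1/2)^(τ/t½) = (1/2)^(72/27) ≈ 0.1575.
C₀ = D/Vd = 1425/53 ≈ 26.887 mcg/mL.
Before the 4th dose, 3 doses have been given. Superposition: Cmin = C₀·(f + f² + … + f^3).
≈ 26.887 × (0.1575 + 0.0248 + 0.0039) ≈ 26.887 × 0.1862 ≈ 5.006 mcg/mL.

5.0 mcg/mL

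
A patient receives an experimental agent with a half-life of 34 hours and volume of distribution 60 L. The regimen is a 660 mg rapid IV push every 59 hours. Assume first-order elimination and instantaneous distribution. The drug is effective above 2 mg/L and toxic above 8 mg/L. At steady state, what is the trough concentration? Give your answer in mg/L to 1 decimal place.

4.7 mg/L

k = ln2/t½ = ln2/34 ≈ 0.020387 h⁻¹; fraction remaining f = e^(−kτ) = e^(−0.020387×59) ≈ 0.3003.
Single-dose peak C₀ = D/Vd = 660/60 ≈ 11.000 mg/L.
Steady-state trough Cmin,ss = C₀·f/(1−f) ≈ 11.000 × 0.3003/0.6997 ≈ 4.721 mg/L.
Trough 4.7 mg/L vs MEC 2 mg/L: adequate.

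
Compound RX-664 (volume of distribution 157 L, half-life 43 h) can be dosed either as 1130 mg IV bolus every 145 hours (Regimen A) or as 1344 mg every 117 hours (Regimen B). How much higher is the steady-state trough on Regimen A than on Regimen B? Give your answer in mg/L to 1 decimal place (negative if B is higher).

Regimen A: f = (1/2)^(145/43) ≈ 0.0966; Cmin,ss = (1130/157)·f/(1−f) ≈ 0.770 mg/L.
Regimen B: f = (1/2)^(117/43) ≈ 0.1517; Cmin,ss = (1344/157)·f/(1−f) ≈ 1.531 mg/L.
Difference ≈ 0.770 − 1.531 ≈ -0.761 mg/L.

-0.8 mg/L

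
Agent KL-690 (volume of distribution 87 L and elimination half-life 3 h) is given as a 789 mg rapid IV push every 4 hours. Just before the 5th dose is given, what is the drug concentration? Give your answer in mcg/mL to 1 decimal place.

5.8 mcg/mL

f = (1/2)^(τ/t½) = (1/2)^(4/3) ≈ 0.3969.
C₀ = D/Vd = 789/87 ≈ 9.069 mcg/mL.
Before the 5th dose, 4 doses have been given. Superposition: Cmin = C₀·(f + f² + … + f^4).
≈ 9.069 × (0.3969 + 0.1575 + 0.0625 + 0.0248) ≈ 9.069 × 0.6417 ≈ 5.820 mcg/mL.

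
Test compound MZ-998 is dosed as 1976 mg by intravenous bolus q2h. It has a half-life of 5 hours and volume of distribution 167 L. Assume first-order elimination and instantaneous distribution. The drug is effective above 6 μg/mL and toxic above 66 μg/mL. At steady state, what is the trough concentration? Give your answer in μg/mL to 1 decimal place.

τ/t½ = 2/5 ≈ 0.4, so fraction remaining f = (1/2)^(2/5) ≈ 0.7579.
Accumulation ratio R = 1/(1 − f) ≈ 1/0.2421 ≈ 4.1305.
Each bolus raises the concentration by D/Vd = 1976/167 ≈ 11.832 μg/mL.
Steady-state peak Cmax,ss = C₀·R ≈ 11.832 × 4.1305 ≈ 48.872 μg/mL.
One interval later, Cmin,ss = Cmax,ss·e^(−kτ) ≈ 48.872 × 0.7579 ≈ 37.040 μg/mL.
Trough 37.0 μg/mL vs MEC 6 μg/mL: adequate.

37.0 μg/mL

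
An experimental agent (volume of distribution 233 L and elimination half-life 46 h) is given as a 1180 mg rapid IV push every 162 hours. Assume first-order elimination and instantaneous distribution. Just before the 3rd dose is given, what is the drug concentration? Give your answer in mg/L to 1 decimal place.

f = (1/2)^(τ/t½) = (1/2)^(162/46) ≈ 0.0871.
C₀ = D/Vd = 1180/233 ≈ 5.064 mg/L.
Before the 3rd dose, 2 doses have been given. Superposition: Cmin = C₀·(f + f²).
≈ 5.064 × (0.0871 + 0.0076) ≈ 5.064 × 0.0947 ≈ 0.480 mg/L.

0.5 mg/L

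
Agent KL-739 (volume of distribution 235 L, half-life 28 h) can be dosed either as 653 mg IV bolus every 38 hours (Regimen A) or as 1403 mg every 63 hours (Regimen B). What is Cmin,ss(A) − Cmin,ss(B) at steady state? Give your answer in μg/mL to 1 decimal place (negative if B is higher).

Regimen A: f = (1/2)^(38/28) ≈ 0.3904; Cmin,ss = (653/235)·f/(1−f) ≈ 1.780 μg/mL.
Regimen B: f = (1/2)^(63/28) ≈ 0.2102; Cmin,ss = (1403/235)·f/(1−f) ≈ 1.589 μg/mL.
Difference ≈ 1.780 − 1.589 ≈ 0.191 μg/mL.

0.2 μg/mL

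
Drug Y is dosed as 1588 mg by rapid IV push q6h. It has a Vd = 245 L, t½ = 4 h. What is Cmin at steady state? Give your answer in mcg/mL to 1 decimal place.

τ/t½ = 6/4 ≈ 1.5, so fraction remaining f = (1/2)^(6/4) ≈ 0.3536.
Accumulation ratio R = 1/(1 − f) ≈ 1/0.6464 ≈ 1.5470.
Single-dose peak C₀ = D/Vd = 1588/245 ≈ 6.482 mcg/mL.
Steady-state peak Cmax,ss = C₀·R ≈ 6.482 × 1.5470 ≈ 10.028 mcg/mL.
Steady-state trough Cmin,ss = Cmax,ss·f ≈ 10.028 × 0.3536 ≈ 3.546 mcg/mL.

3.5 mcg/mL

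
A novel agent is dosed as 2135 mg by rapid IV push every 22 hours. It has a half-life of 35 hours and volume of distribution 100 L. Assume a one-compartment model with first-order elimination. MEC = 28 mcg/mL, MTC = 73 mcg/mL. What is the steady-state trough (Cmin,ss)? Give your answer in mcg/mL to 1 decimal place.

39.1 mcg/mL

k = ln2/t½ = ln2/35 ≈ 0.019804 h⁻¹; fraction remaining f = e^(−kτ) = e^(−0.019804×22) ≈ 0.6468.
Accumulation ratio R = 1/(1 − f) ≈ 1/0.3532 ≈ 2.8313.
Single-dose peak C₀ = D/Vd = 2135/100 ≈ 21.350 mcg/mL.
Cmax,ss = C₀/(1 − f) ≈ 21.350/0.3532 ≈ 60.447 mcg/mL.
One interval later, Cmin,ss = Cmax,ss·e^(−kτ) ≈ 60.447 × 0.6468 ≈ 39.097 mcg/mL.
Trough 39.1 mcg/mL vs MEC 28 mcg/mL: adequate.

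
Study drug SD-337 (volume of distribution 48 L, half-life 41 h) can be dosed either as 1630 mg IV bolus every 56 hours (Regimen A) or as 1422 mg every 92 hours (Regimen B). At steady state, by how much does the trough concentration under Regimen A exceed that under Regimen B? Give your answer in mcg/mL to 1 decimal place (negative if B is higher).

Regimen A: f = (1/2)^(56/41) ≈ 0.3880; Cmin,ss = (1630/48)·f/(1−f) ≈ 21.529 mcg/mL.
Regimen B: f = (1/2)^(92/41) ≈ 0.2111; Cmin,ss = (1422/48)·f/(1−f) ≈ 7.927 mcg/mL.
Difference ≈ 21.529 − 7.927 ≈ 13.602 mcg/mL.

13.6 mcg/mL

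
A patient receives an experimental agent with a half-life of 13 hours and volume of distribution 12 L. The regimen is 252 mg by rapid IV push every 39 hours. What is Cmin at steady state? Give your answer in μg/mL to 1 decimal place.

3.0 μg/mL

τ = 39 h = 3 half-lives, so f = (1/2)^3 = 0.125.
Accumulation ratio R = 1/(1 − f) = 1/0.875 = 8/7.
Single-dose peak C₀ = D/Vd = 252/12 = 21 μg/mL.
Steady-state peak Cmax,ss = C₀·R = 21 × 8/7 ≈ 24.000 μg/mL.
Steady-state trough Cmin,ss = Cmax,ss·f ≈ 24.000 × 0.125 ≈ 3.000 μg/mL.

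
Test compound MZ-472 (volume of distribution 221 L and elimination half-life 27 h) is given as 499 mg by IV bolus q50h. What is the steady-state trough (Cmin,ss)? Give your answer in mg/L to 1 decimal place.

0.9 mg/L

k = ln2/t½ = ln2/27 ≈ 0.025672 h⁻¹; fraction remaining f = e^(−kτ) = e^(−0.025672×50) ≈ 0.2770.
Accumulation ratio R = 1/(1 − f) ≈ 1/0.7230 ≈ 1.3831.
Single-dose peak C₀ = D/Vd = 499/221 ≈ 2.258 mg/L.
Steady-state peak Cmax,ss = C₀·R ≈ 2.258 × 1.3831 ≈ 3.123 mg/L.
One interval later, Cmin,ss = Cmax,ss·e^(−kτ) ≈ 3.123 × 0.2770 ≈ 0.865 mg/L.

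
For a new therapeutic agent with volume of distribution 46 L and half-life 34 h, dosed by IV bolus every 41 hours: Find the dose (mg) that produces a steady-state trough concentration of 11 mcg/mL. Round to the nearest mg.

τ/t½ = 41/34 ≈ 1.2059, so f = (1/2)^(41/34) ≈ 0.433504.
Cmin,ss = (D/Vd)·f/(1−f), so D = Cmin,ss·Vd·(1−f)/f.
D = 11 × 46 × (1−f)/f ≈ 11 × 46 × 1.30678 ≈ 661.23 mg.

661 mg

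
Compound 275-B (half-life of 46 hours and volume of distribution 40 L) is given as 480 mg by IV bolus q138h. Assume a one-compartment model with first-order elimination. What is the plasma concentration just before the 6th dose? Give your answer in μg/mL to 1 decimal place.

1.7 μg/mL

f = (1/2)^(τ/t½) = (1/2)^(138/46) ≈ 0.1250.
C₀ = D/Vd = 480/40 ≈ 12.000 μg/mL.
Before the 6th dose, 5 doses have been given. Superposition: Cmin = C₀·(f + f² + … + f^5).
≈ 12.000 × (0.1250 + 0.0156 + 0.0020 + 0.0002 + 0.0000) ≈ 12.000 × 0.1428 ≈ 1.714 μg/mL.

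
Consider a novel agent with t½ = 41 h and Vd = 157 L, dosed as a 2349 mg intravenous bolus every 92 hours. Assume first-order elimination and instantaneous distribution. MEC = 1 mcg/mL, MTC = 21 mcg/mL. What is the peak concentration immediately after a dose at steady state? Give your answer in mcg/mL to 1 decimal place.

19.0 mcg/mL

k = ln2/t½ = ln2/41 ≈ 0.016906 h⁻¹; fraction remaining f = e^(−kτ) = e^(−0.016906×92) ≈ 0.2111.
At steady state, accumulation factor R = 1/(1 − e^(−kτ)) ≈ 1.2676.
Single-dose peak C₀ = D/Vd = 2349/157 ≈ 14.962 mcg/mL.
Steady-state peak Cmax,ss = C₀·R ≈ 14.962 × 1.2676 ≈ 18.966 mcg/mL.
Peak 19.0 mcg/mL vs MTC 21 mcg/mL: below toxic threshold.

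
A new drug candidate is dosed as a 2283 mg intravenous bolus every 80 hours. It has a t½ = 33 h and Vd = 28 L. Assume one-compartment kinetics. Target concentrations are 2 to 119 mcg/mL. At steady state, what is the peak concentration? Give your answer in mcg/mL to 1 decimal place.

100.2 mcg/mL

τ/t½ = 80/33 ≈ 2.4242, so fraction remaining f = (1/2)^(80/33) ≈ 0.1863.
Accumulation ratio R = 1/(1 − f) ≈ 1/0.8137 ≈ 1.2290.
Single-dose peak C₀ = D/Vd = 2283/28 ≈ 81.536 mcg/mL.
Steady-state peak Cmax,ss = C₀·R ≈ 81.536 × 1.2290 ≈ 100.208 mcg/mL.
Peak 100.2 mcg/mL vs MTC 119 mcg/mL: below toxic threshold.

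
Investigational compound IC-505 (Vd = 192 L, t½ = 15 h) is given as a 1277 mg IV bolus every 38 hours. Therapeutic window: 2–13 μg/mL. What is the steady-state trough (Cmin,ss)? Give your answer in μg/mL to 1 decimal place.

1.4 μg/mL

k = ln2/t½ = ln2/15 ≈ 0.046210 h⁻¹; fraction remaining f = e^(−kτ) = e^(−0.046210×38) ≈ 0.1727.
At steady state, accumulation factor R = 1/(1 − e^(−kτ)) ≈ 1.2088.
Each bolus raises the concentration by D/Vd = 1277/192 ≈ 6.651 μg/mL.
Cmax,ss = C₀/(1 − f) ≈ 6.651/0.8273 ≈ 8.039 μg/mL.
Steady-state trough Cmin,ss = Cmax,ss·f ≈ 8.039 × 0.1727 ≈ 1.388 μg/mL.
Trough 1.4 μg/mL vs MEC 2 μg/mL: subtherapeutic.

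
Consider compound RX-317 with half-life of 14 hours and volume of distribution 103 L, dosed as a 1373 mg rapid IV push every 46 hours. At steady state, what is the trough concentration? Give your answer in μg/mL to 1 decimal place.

τ/t½ = 46/14 ≈ 3.2857, so fraction remaining f = (1/2)^(46/14) ≈ 0.1025.
Each bolus raises the concentration by D/Vd = 1373/103 ≈ 13.330 μg/mL.
Steady-state trough Cmin,ss = C₀·f/(1−f) ≈ 13.330 × 0.1025/0.8975 ≈ 1.522 μg/mL.

1.5 μg/mL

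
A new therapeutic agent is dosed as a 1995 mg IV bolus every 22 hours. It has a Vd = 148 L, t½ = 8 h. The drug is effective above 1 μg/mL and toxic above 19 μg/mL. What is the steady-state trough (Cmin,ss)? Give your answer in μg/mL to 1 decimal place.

k = ln2/t½ = ln2/8 ≈ 0.086643 h⁻¹; fraction remaining f = e^(−kτ) = e^(−0.086643×22) ≈ 0.1487.
Each bolus raises the concentration by D/Vd = 1995/148 ≈ 13.480 μg/mL.
Steady-state trough Cmin,ss = C₀·f/(1−f) ≈ 13.480 × 0.1487/0.8513 ≈ 2.355 μg/mL.
Trough 2.4 μg/mL vs MEC 1 μg/mL: adequate.

2.4 μg/mL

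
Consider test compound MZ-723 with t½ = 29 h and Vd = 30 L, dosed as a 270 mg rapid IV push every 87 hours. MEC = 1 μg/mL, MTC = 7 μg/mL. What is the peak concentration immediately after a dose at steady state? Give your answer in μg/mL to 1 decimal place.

10.3 μg/mL

τ = 87 h = 3 half-lives, so f = (1/2)^3 = 0.125.
At steady state, R = 1/(1 − 0.125) = 8/7.
Single-dose peak C₀ = D/Vd = 270/30 = 9 μg/mL.
Steady-state peak Cmax,ss = C₀·R = 9 × 8/7 ≈ 10.286 μg/mL.
Peak 10.3 μg/mL vs MTC 7 μg/mL: exceeds toxic threshold.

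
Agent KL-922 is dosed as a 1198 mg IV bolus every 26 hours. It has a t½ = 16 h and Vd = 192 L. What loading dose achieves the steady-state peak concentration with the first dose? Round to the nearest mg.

1773 mg

f = (1/2)^(26/16) ≈ 0.324210; accumulation ratio R = 1/(1−f) ≈ 1.47975.
Loading dose to hit Cmax,ss on first dose: D_load = D_maint·R ≈ 1198 × 1.47975 ≈ 1772.74 mg.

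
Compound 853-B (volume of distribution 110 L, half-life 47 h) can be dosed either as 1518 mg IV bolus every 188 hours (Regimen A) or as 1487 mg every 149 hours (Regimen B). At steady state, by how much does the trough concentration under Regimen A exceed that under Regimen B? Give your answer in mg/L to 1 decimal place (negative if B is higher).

Regimen A: f = (1/2)^(188/47) ≈ 0.0625; Cmin,ss = (1518/110)·f/(1−f) ≈ 0.920 mg/L.
Regimen B: f = (1/2)^(149/47) ≈ 0.1111; Cmin,ss = (1487/110)·f/(1−f) ≈ 1.690 mg/L.
Difference ≈ 0.920 − 1.690 ≈ -0.770 mg/L.

-0.8 mg/L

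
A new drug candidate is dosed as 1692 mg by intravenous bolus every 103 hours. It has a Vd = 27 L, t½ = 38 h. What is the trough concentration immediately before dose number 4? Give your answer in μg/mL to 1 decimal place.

f = (1/2)^(τ/t½) = (1/2)^(103/38) ≈ 0.1528.
C₀ = D/Vd = 1692/27 ≈ 62.667 μg/mL.
Before the 4th dose, 3 doses have been given. Superposition: Cmin = C₀·(f + f² + … + f^3).
≈ 62.667 × (0.1528 + 0.0233 + 0.0036) ≈ 62.667 × 0.1797 ≈ 11.261 μg/mL.

11.3 μg/mL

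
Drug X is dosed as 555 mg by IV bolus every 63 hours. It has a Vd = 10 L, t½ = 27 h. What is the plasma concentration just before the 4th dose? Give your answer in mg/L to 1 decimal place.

13.6 mg/L

f = (1/2)^(τ/t½) = (1/2)^(63/27) ≈ 0.1984.
C₀ = D/Vd = 555/10 ≈ 55.500 mg/L.
Before the 4th dose, 3 doses have been given. Superposition: Cmin = C₀·(f + f² + … + f^3).
≈ 55.500 × (0.1984 + 0.0394 + 0.0078) ≈ 55.500 × 0.2456 ≈ 13.631 mg/L.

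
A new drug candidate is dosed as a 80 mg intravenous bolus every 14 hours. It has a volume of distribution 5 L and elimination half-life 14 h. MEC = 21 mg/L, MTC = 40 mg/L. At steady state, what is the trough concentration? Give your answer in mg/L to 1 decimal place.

16.0 mg/L

τ = 14 h = 1 half-life, so f = (1/2)^1 = 0.5.
At steady state, R = 1/(1 − 0.5) = 2/1.
Single-dose peak C₀ = D/Vd = 80/5 = 16 mg/L.
Steady-state peak Cmax,ss = C₀·R = 16 × 2/1 ≈ 32.000 mg/L.
Steady-state trough Cmin,ss = Cmax,ss·f ≈ 32.000 × 0.5 ≈ 16.000 mg/L.
Trough 16.0 mg/L vs MEC 21 mg/L: subtherapeutic.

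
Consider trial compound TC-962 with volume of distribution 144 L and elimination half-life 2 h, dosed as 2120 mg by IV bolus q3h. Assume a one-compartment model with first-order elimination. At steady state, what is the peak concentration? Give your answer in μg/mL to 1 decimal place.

Over one 3-h interval, 3/2 ≈ 1.5 half-lives elapse, leaving f ≈ 0.3536 of each dose.
At steady state, accumulation factor R = 1/(1 − e^(−kτ)) ≈ 1.5470.
Single-dose peak C₀ = D/Vd = 2120/144 ≈ 14.722 μg/mL.
Steady-state peak Cmax,ss = C₀·R ≈ 14.722 × 1.5470 ≈ 22.775 μg/mL.

22.8 μg/mL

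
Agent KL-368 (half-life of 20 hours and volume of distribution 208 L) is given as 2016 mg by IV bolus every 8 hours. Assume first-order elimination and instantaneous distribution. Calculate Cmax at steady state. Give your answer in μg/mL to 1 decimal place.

Over one 8-h interval, 8/20 ≈ 0.4 half-lives elapse, leaving f ≈ 0.7579 of each dose.
At steady state, accumulation factor R = 1/(1 − e^(−kτ)) ≈ 4.1305.
Single-dose peak C₀ = D/Vd = 2016/208 ≈ 9.692 μg/mL.
Steady-state peak Cmax,ss = C₀·R ≈ 9.692 × 4.1305 ≈ 40.033 μg/mL.

40.0 μg/mL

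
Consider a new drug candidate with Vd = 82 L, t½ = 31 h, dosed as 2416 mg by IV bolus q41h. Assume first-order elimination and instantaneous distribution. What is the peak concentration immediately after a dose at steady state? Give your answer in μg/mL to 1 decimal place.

k = ln2/t½ = ln2/31 ≈ 0.022360 h⁻¹; fraction remaining f = e^(−kτ) = e^(−0.022360×41) ≈ 0.3998.
At steady state, accumulation factor R = 1/(1 − e^(−kτ)) ≈ 1.6661.
Single-dose peak C₀ = D/Vd = 2416/82 ≈ 29.463 μg/mL.
Steady-state peak Cmax,ss = C₀·R ≈ 29.463 × 1.6661 ≈ 49.088 μg/mL.

49.1 μg/mL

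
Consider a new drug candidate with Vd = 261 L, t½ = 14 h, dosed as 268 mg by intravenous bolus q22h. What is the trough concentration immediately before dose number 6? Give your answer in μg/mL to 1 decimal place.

0.5 μg/mL

f = (1/2)^(τ/t½) = (1/2)^(22/14) ≈ 0.3365.
C₀ = D/Vd = 268/261 ≈ 1.027 μg/mL.
Before the 6th dose, 5 doses have been given. Superposition: Cmin = C₀·(f + f² + … + f^5).
≈ 1.027 × (0.3365 + 0.1132 + 0.0381 + 0.0128 + 0.0043) ≈ 1.027 × 0.5049 ≈ 0.519 μg/mL.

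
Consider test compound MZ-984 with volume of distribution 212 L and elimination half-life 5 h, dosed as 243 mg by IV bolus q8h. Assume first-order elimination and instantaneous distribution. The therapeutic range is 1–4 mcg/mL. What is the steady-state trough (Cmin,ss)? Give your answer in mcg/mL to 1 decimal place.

0.6 mcg/mL

τ/t½ = 8/5 ≈ 1.6, so fraction remaining f = (1/2)^(8/5) ≈ 0.3299.
Single-dose peak C₀ = D/Vd = 243/212 ≈ 1.146 mcg/mL.
Steady-state trough Cmin,ss = C₀·f/(1−f) ≈ 1.146 × 0.3299/0.6701 ≈ 0.564 mcg/mL.
Trough 0.6 mcg/mL vs MEC 1 mcg/mL: subtherapeutic.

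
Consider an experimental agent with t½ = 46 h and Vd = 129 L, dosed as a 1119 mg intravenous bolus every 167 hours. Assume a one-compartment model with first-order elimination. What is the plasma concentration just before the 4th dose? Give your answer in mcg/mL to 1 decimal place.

f = (1/2)^(τ/t½) = (1/2)^(167/46) ≈ 0.0807.
C₀ = D/Vd = 1119/129 ≈ 8.674 mcg/mL.
Before the 4th dose, 3 doses have been given. Superposition: Cmin = C₀·(f + f² + … + f^3).
≈ 8.674 × (0.0807 + 0.0065 + 0.0005) ≈ 8.674 × 0.0877 ≈ 0.761 mcg/mL.

0.8 mcg/mL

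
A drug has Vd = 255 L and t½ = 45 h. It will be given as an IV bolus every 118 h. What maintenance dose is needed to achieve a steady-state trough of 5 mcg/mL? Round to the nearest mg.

6575 mg

τ/t½ = 118/45 ≈ 2.6222, so f = (1/2)^(118/45) ≈ 0.162417.
Cmin,ss = (D/Vd)·f/(1−f), so D = Cmin,ss·Vd·(1−f)/f.
D = 5 × 255 × (1−f)/f ≈ 5 × 255 × 5.15699 ≈ 6575.16 mg.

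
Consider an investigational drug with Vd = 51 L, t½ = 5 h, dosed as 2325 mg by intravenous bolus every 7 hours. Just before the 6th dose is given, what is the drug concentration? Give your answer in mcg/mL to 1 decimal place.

f = (1/2)^(τ/t½) = (1/2)^(7/5) ≈ 0.3789.
C₀ = D/Vd = 2325/51 ≈ 45.588 mcg/mL.
Before the 6th dose, 5 doses have been given. Superposition: Cmin = C₀·(f + f² + … + f^5).
≈ 45.588 × (0.3789 + 0.1436 + 0.0544 + 0.0206 + 0.0078) ≈ 45.588 × 0.6053 ≈ 27.594 mcg/mL.

27.6 mcg/mL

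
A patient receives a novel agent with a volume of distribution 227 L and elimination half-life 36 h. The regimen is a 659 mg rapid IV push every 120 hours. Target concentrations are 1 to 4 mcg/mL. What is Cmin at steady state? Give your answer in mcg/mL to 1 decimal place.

0.3 mcg/mL

τ/t½ = 120/36 ≈ 3.3333, so fraction remaining f = (1/2)^(120/36) ≈ 0.0992.
Accumulation ratio R = 1/(1 − f) ≈ 1/0.9008 ≈ 1.1101.
Each bolus raises the concentration by D/Vd = 659/227 ≈ 2.903 mcg/mL.
Steady-state peak Cmax,ss = C₀·R ≈ 2.903 × 1.1101 ≈ 3.223 mcg/mL.
Steady-state trough Cmin,ss = Cmax,ss·f ≈ 3.223 × 0.0992 ≈ 0.320 mcg/mL.
Trough 0.3 mcg/mL vs MEC 1 mcg/mL: subtherapeutic.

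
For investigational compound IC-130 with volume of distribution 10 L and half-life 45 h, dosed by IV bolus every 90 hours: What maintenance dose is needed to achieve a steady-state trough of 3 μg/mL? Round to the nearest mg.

τ/t½ = 90/45 ≈ 2, so f = (1/2)^(90/45) ≈ 0.250000.
Cmin,ss = (D/Vd)·f/(1−f), so D = Cmin,ss·Vd·(1−f)/f.
D = 3 × 10 × (1−f)/f ≈ 3 × 10 × 3.00000 ≈ 90.00 mg.

90 mg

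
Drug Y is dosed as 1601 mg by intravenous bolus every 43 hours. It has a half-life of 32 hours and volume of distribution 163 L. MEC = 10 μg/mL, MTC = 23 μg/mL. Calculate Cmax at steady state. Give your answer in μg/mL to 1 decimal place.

k = ln2/t½ = ln2/32 ≈ 0.021661 h⁻¹; fraction remaining f = e^(−kτ) = e^(−0.021661×43) ≈ 0.3940.
At steady state, accumulation factor R = 1/(1 − e^(−kτ)) ≈ 1.6502.
Each bolus raises the concentration by D/Vd = 1601/163 ≈ 9.822 μg/mL.
Cmax,ss = C₀/(1 − f) ≈ 9.822/0.6060 ≈ 16.208 μg/mL.
Peak 16.2 μg/mL vs MTC 23 μg/mL: below toxic threshold.

16.2 μg/mL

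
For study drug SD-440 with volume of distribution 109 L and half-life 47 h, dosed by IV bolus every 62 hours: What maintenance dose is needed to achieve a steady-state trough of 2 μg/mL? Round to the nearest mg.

326 mg

τ/t½ = 62/47 ≈ 1.3191, so f = (1/2)^(62/47) ≈ 0.400771.
Cmin,ss = (D/Vd)·f/(1−f), so D = Cmin,ss·Vd·(1−f)/f.
D = 2 × 109 × (1−f)/f ≈ 2 × 109 × 1.49519 ≈ 325.95 mg.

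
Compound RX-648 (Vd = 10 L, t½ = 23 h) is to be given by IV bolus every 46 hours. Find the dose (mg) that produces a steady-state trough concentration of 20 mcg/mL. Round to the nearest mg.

600 mg

τ/t½ = 46/23 ≈ 2, so f = (1/2)^(46/23) ≈ 0.250000.
Cmin,ss = (D/Vd)·f/(1−f), so D = Cmin,ss·Vd·(1−f)/f.
D = 20 × 10 × (1−f)/f ≈ 20 × 10 × 3.00000 ≈ 600.00 mg.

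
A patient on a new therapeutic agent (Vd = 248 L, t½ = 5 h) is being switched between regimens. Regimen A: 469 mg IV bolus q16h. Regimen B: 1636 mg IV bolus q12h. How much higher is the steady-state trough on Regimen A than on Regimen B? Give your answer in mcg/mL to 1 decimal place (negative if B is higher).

-1.3 mcg/mL

Regimen A: f = (1/2)^(16/5) ≈ 0.1088; Cmin,ss = (469/248)·f/(1−f) ≈ 0.231 mcg/mL.
Regimen B: f = (1/2)^(12/5) ≈ 0.1895; Cmin,ss = (1636/248)·f/(1−f) ≈ 1.542 mcg/mL.
Difference ≈ 0.231 − 1.542 ≈ -1.311 mcg/mL.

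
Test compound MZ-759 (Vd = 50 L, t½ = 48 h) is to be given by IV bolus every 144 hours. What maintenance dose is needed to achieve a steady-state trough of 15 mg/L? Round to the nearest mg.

5250 mg

τ/t½ = 144/48 ≈ 3, so f = (1/2)^(144/48) ≈ 0.125000.
Cmin,ss = (D/Vd)·f/(1−f), so D = Cmin,ss·Vd·(1−f)/f.
D = 15 × 50 × (1−f)/f ≈ 15 × 50 × 7.00000 ≈ 5250.00 mg.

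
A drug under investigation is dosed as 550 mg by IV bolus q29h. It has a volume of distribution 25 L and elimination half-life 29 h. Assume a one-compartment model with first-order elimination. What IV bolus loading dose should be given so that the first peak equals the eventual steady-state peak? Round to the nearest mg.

f = (1/2)^(29/29) ≈ 0.500000; accumulation ratio R = 1/(1−f) ≈ 2.00000.
Loading dose to hit Cmax,ss on first dose: D_load = D_maint·R ≈ 550 × 2.00000 ≈ 1100.00 mg.

1100 mg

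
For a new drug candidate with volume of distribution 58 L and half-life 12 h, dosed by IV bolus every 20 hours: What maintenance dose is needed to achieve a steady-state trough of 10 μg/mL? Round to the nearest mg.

τ/t½ = 20/12 ≈ 1.6667, so f = (1/2)^(20/12) ≈ 0.314980.
Cmin,ss = (D/Vd)·f/(1−f), so D = Cmin,ss·Vd·(1−f)/f.
D = 10 × 58 × (1−f)/f ≈ 10 × 58 × 2.17480 ≈ 1261.38 mg.

1261 mg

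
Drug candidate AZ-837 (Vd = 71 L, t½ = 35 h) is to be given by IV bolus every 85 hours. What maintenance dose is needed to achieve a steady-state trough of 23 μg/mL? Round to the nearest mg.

τ/t½ = 85/35 ≈ 2.4286, so f = (1/2)^(85/35) ≈ 0.185749.
Cmin,ss = (D/Vd)·f/(1−f), so D = Cmin,ss·Vd·(1−f)/f.
D = 23 × 71 × (1−f)/f ≈ 23 × 71 × 4.38361 ≈ 7158.44 mg.

7158 mg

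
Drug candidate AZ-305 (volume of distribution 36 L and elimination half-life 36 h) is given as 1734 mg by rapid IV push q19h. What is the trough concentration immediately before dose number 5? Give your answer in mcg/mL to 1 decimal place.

83.8 mcg/mL

f = (1/2)^(τ/t½) = (1/2)^(19/36) ≈ 0.6936.
C₀ = D/Vd = 1734/36 ≈ 48.167 mcg/mL.
Before the 5th dose, 4 doses have been given. Superposition: Cmin = C₀·(f + f² + … + f^4).
≈ 48.167 × (0.6936 + 0.4811 + 0.3337 + 0.2314) ≈ 48.167 × 1.7398 ≈ 83.801 mcg/mL.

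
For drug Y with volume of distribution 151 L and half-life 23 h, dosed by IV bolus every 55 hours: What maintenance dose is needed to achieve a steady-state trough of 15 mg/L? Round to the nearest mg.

9618 mg

τ/t½ = 55/23 ≈ 2.3913, so f = (1/2)^(55/23) ≈ 0.190610.
Cmin,ss = (D/Vd)·f/(1−f), so D = Cmin,ss·Vd·(1−f)/f.
D = 15 × 151 × (1−f)/f ≈ 15 × 151 × 4.24631 ≈ 9617.89 mg.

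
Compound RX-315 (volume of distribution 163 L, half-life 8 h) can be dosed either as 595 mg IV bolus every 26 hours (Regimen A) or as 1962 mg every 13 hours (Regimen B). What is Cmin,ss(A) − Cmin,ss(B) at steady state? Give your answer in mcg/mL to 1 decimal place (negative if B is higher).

-5.3 mcg/mL

Regimen A: f = (1/2)^(26/8) ≈ 0.1051; Cmin,ss = (595/163)·f/(1−f) ≈ 0.429 mcg/mL.
Regimen B: f = (1/2)^(13/8) ≈ 0.3242; Cmin,ss = (1962/163)·f/(1−f) ≈ 5.774 mcg/mL.
Difference ≈ 0.429 − 5.774 ≈ -5.345 mcg/mL.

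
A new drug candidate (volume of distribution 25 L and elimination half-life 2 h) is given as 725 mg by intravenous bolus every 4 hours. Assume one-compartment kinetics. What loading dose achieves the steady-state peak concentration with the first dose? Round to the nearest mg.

f = (1/2)^(4/2) ≈ 0.250000; accumulation ratio R = 1/(1−f) ≈ 1.33333.
Loading dose to hit Cmax,ss on first dose: D_load = D_maint·R ≈ 725 × 1.33333 ≈ 966.66 mg.

967 mg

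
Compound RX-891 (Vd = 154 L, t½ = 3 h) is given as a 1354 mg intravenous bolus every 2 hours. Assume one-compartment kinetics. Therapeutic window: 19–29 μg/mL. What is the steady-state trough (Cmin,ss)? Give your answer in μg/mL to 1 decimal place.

15.0 μg/mL

k = ln2/t½ = ln2/3 ≈ 0.231049 h⁻¹; fraction remaining f = e^(−kτ) = e^(−0.231049×2) ≈ 0.6300.
Each bolus raises the concentration by D/Vd = 1354/154 ≈ 8.792 μg/mL.
Steady-state trough Cmin,ss = C₀·f/(1−f) ≈ 8.792 × 0.6300/0.3700 ≈ 14.970 μg/mL.
Trough 15.0 μg/mL vs MEC 19 μg/mL: subtherapeutic.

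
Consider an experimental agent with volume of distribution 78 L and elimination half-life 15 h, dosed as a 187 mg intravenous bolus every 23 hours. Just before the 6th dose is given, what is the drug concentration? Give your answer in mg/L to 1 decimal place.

1.3 mg/L

f = (1/2)^(τ/t½) = (1/2)^(23/15) ≈ 0.3455.
C₀ = D/Vd = 187/78 ≈ 2.397 mg/L.
Before the 6th dose, 5 doses have been given. Superposition: Cmin = C₀·(f + f² + … + f^5).
≈ 2.397 × (0.3455 + 0.1194 + 0.0412 + 0.0142 + 0.0049) ≈ 2.397 × 0.5252 ≈ 1.259 mg/L.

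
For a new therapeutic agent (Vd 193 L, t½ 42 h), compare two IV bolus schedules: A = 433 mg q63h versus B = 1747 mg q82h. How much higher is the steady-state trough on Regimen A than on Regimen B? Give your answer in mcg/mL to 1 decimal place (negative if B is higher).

Regimen A: f = (1/2)^(63/42) ≈ 0.3536; Cmin,ss = (433/193)·f/(1−f) ≈ 1.227 mcg/mL.
Regimen B: f = (1/2)^(82/42) ≈ 0.2584; Cmin,ss = (1747/193)·f/(1−f) ≈ 3.154 mcg/mL.
Difference ≈ 1.227 − 3.154 ≈ -1.927 mcg/mL.

-1.9 mcg/mL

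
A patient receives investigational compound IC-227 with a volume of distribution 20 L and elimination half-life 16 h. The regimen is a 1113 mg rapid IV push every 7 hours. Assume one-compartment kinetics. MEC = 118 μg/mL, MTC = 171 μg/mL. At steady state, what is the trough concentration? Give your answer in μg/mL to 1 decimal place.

Over one 7-h interval, 7/16 ≈ 0.4375 half-lives elapse, leaving f ≈ 0.7384 of each dose.
Single-dose peak C₀ = D/Vd = 1113/20 ≈ 55.650 μg/mL.
Steady-state trough Cmin,ss = C₀·f/(1−f) ≈ 55.650 × 0.7384/0.2616 ≈ 157.079 μg/mL.
Trough 157.1 μg/mL vs MEC 118 μg/mL: adequate.

157.1 μg/mL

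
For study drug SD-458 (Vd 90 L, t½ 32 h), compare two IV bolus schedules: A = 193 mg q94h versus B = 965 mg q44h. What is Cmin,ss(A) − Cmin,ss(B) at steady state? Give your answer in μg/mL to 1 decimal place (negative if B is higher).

-6.4 μg/mL

Regimen A: f = (1/2)^(94/32) ≈ 0.1305; Cmin,ss = (193/90)·f/(1−f) ≈ 0.322 μg/mL.
Regimen B: f = (1/2)^(44/32) ≈ 0.3856; Cmin,ss = (965/90)·f/(1−f) ≈ 6.729 μg/mL.
Difference ≈ 0.322 − 6.729 ≈ -6.407 μg/mL.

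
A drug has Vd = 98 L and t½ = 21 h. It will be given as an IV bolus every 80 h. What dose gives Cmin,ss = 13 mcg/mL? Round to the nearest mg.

16589 mg

τ/t½ = 80/21 ≈ 3.8095, so f = (1/2)^(80/21) ≈ 0.071321.
Cmin,ss = (D/Vd)·f/(1−f), so D = Cmin,ss·Vd·(1−f)/f.
D = 13 × 98 × (1−f)/f ≈ 13 × 98 × 13.02112 ≈ 16588.91 mg.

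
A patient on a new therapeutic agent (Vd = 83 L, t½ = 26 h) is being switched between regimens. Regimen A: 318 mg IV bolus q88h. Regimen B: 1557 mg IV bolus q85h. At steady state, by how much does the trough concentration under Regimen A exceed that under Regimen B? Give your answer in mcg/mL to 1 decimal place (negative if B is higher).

Regimen A: f = (1/2)^(88/26) ≈ 0.0957; Cmin,ss = (318/83)·f/(1−f) ≈ 0.405 mcg/mL.
Regimen B: f = (1/2)^(85/26) ≈ 0.1037; Cmin,ss = (1557/83)·f/(1−f) ≈ 2.170 mcg/mL.
Difference ≈ 0.405 − 2.170 ≈ -1.765 mcg/mL.

-1.8 mcg/mL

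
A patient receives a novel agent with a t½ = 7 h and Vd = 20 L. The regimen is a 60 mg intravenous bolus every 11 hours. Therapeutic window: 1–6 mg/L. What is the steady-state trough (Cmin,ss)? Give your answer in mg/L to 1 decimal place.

τ/t½ = 11/7 ≈ 1.5714, so fraction remaining f = (1/2)^(11/7) ≈ 0.3365.
At steady state, accumulation factor R = 1/(1 − e^(−kτ)) ≈ 1.5072.
Single-dose peak C₀ = D/Vd = 60/20 ≈ 3.000 mg/L.
Steady-state peak Cmax,ss = C₀·R ≈ 3.000 × 1.5072 ≈ 4.522 mg/L.
One interval later, Cmin,ss = Cmax,ss·e^(−kτ) ≈ 4.522 × 0.3365 ≈ 1.522 mg/L.
Trough 1.5 mg/L vs MEC 1 mg/L: adequate.

1.5 mg/L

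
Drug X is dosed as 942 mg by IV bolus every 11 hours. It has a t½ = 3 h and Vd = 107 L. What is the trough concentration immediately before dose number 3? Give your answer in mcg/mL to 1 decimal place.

0.7 mcg/mL

f = (1/2)^(τ/t½) = (1/2)^(11/3) ≈ 0.0787.
C₀ = D/Vd = 942/107 ≈ 8.804 mcg/mL.
Before the 3rd dose, 2 doses have been given. Superposition: Cmin = C₀·(f + f²).
≈ 8.804 × (0.0787 + 0.0062) ≈ 8.804 × 0.0849 ≈ 0.747 mcg/mL.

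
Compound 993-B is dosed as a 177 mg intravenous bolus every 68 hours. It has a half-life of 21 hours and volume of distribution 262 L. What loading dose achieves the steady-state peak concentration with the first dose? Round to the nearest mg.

f = (1/2)^(68/21) ≈ 0.105983; accumulation ratio R = 1/(1−f) ≈ 1.11855.
Loading dose to hit Cmax,ss on first dose: D_load = D_maint·R ≈ 177 × 1.11855 ≈ 197.98 mg.

198 mg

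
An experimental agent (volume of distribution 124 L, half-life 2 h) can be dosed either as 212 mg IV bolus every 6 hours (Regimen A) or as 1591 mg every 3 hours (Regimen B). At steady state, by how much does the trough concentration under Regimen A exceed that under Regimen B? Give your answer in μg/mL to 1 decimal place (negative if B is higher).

-6.8 μg/mL

Regimen A: f = (1/2)^(6/2) ≈ 0.1250; Cmin,ss = (212/124)·f/(1−f) ≈ 0.244 μg/mL.
Regimen B: f = (1/2)^(3/2) ≈ 0.3536; Cmin,ss = (1591/124)·f/(1−f) ≈ 7.019 μg/mL.
Difference ≈ 0.244 − 7.019 ≈ -6.775 μg/mL.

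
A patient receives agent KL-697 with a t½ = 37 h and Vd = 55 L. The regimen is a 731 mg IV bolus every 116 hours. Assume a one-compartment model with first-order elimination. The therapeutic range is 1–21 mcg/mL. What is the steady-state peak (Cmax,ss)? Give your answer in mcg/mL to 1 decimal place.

15.0 mcg/mL

k = ln2/t½ = ln2/37 ≈ 0.018734 h⁻¹; fraction remaining f = e^(−kτ) = e^(−0.018734×116) ≈ 0.1138.
Accumulation ratio R = 1/(1 − f) ≈ 1/0.8862 ≈ 1.1284.
Single-dose peak C₀ = D/Vd = 731/55 ≈ 13.291 mcg/mL.
Steady-state peak Cmax,ss = C₀·R ≈ 13.291 × 1.1284 ≈ 14.998 mcg/mL.
Peak 15.0 mcg/mL vs MTC 21 mcg/mL: below toxic threshold.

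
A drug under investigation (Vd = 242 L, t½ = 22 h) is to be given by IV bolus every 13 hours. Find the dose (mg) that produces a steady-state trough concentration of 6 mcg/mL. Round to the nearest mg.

735 mg

τ/t½ = 13/22 ≈ 0.59091, so f = (1/2)^(13/22) ≈ 0.663924.
Cmin,ss = (D/Vd)·f/(1−f), so D = Cmin,ss·Vd·(1−f)/f.
D = 6 × 242 × (1−f)/f ≈ 6 × 242 × 0.50620 ≈ 735.00 mg.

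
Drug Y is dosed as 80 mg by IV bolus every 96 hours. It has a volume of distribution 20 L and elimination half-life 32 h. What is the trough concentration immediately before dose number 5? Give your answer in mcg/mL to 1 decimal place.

f = (1/2)^(τ/t½) = (1/2)^(96/32) ≈ 0.1250.
C₀ = D/Vd = 80/20 ≈ 4.000 mcg/mL.
Before the 5th dose, 4 doses have been given. Superposition: Cmin = C₀·(f + f² + … + f^4).
≈ 4.000 × (0.1250 + 0.0156 + 0.0020 + 0.0002) ≈ 4.000 × 0.1428 ≈ 0.571 mcg/mL.

0.6 mcg/mL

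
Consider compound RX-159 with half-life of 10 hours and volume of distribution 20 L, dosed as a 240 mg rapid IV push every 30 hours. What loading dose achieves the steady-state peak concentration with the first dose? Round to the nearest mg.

274 mg

f = (1/2)^(30/10) ≈ 0.125000; accumulation ratio R = 1/(1−f) ≈ 1.14286.
Loading dose to hit Cmax,ss on first dose: D_load = D_maint·R ≈ 240 × 1.14286 ≈ 274.29 mg.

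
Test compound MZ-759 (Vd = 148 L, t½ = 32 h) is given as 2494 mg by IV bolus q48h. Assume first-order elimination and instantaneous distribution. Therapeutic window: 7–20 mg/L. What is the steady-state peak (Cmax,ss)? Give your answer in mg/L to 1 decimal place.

26.1 mg/L

k = ln2/t½ = ln2/32 ≈ 0.021661 h⁻¹; fraction remaining f = e^(−kτ) = e^(−0.021661×48) ≈ 0.3536.
Accumulation ratio R = 1/(1 − f) ≈ 1/0.6464 ≈ 1.5470.
Each bolus raises the concentration by D/Vd = 2494/148 ≈ 16.851 mg/L.
Steady-state peak Cmax,ss = C₀·R ≈ 16.851 × 1.5470 ≈ 26.068 mg/L.
Peak 26.1 mg/L vs MTC 20 mg/L: exceeds toxic threshold.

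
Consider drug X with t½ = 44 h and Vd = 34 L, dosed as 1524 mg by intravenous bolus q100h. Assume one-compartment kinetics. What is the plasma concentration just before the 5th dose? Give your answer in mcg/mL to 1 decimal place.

11.7 mcg/mL

f = (1/2)^(τ/t½) = (1/2)^(100/44) ≈ 0.2069.
C₀ = D/Vd = 1524/34 ≈ 44.824 mcg/mL.
Before the 5th dose, 4 doses have been given. Superposition: Cmin = C₀·(f + f² + … + f^4).
≈ 44.824 × (0.2069 + 0.0428 + 0.0089 + 0.0018) ≈ 44.824 × 0.2604 ≈ 11.672 mcg/mL.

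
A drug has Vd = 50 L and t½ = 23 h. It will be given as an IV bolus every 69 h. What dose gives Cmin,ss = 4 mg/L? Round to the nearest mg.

1400 mg

τ/t½ = 69/23 ≈ 3, so f = (1/2)^(69/23) ≈ 0.125000.
Cmin,ss = (D/Vd)·f/(1−f), so D = Cmin,ss·Vd·(1−f)/f.
D = 4 × 50 × (1−f)/f ≈ 4 × 50 × 7.00000 ≈ 1400.00 mg.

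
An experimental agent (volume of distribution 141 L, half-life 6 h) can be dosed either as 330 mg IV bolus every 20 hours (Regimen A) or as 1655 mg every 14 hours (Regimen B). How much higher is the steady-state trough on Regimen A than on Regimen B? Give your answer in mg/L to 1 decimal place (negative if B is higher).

Regimen A: f = (1/2)^(20/6) ≈ 0.0992; Cmin,ss = (330/141)·f/(1−f) ≈ 0.258 mg/L.
Regimen B: f = (1/2)^(14/6) ≈ 0.1984; Cmin,ss = (1655/141)·f/(1−f) ≈ 2.905 mg/L.
Difference ≈ 0.258 − 2.905 ≈ -2.647 mg/L.

-2.6 mg/L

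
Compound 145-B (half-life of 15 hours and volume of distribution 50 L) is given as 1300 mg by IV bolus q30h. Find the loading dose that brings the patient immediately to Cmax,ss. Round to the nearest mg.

1733 mg

f = (1/2)^(30/15) ≈ 0.250000; accumulation ratio R = 1/(1−f) ≈ 1.33333.
Loading dose to hit Cmax,ss on first dose: D_load = D_maint·R ≈ 1300 × 1.33333 ≈ 1733.33 mg.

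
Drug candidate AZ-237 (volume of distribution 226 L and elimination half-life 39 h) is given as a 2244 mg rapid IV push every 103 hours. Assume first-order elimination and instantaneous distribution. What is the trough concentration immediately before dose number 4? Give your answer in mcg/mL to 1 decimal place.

f = (1/2)^(τ/t½) = (1/2)^(103/39) ≈ 0.1603.
C₀ = D/Vd = 2244/226 ≈ 9.929 mcg/mL.
Before the 4th dose, 3 doses have been given. Superposition: Cmin = C₀·(f + f² + … + f^3).
≈ 9.929 × (0.1603 + 0.0257 + 0.0041) ≈ 9.929 × 0.1901 ≈ 1.888 mcg/mL.

1.9 mcg/mL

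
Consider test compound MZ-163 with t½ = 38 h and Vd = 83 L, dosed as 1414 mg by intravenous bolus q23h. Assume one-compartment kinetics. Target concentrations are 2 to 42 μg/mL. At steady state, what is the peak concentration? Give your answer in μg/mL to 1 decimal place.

Over one 23-h interval, 23/38 ≈ 0.60526 half-lives elapse, leaving f ≈ 0.6574 of each dose.
Accumulation ratio R = 1/(1 − f) ≈ 1/0.3426 ≈ 2.9189.
Single-dose peak C₀ = D/Vd = 1414/83 ≈ 17.036 μg/mL.
Steady-state peak Cmax,ss = C₀·R ≈ 17.036 × 2.9189 ≈ 49.726 μg/mL.
Peak 49.7 μg/mL vs MTC 42 μg/mL: exceeds toxic threshold.

49.7 μg/mL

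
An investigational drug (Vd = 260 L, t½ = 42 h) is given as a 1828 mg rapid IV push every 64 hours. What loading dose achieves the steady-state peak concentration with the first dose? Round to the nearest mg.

2803 mg

f = (1/2)^(64/42) ≈ 0.347766; accumulation ratio R = 1/(1−f) ≈ 1.53319.
Loading dose to hit Cmax,ss on first dose: D_load = D_maint·R ≈ 1828 × 1.53319 ≈ 2802.67 mg.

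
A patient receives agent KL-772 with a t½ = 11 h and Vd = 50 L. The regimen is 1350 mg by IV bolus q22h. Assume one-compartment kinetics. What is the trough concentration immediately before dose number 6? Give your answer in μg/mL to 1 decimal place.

f = (1/2)^(τ/t½) = (1/2)^(22/11) ≈ 0.2500.
C₀ = D/Vd = 1350/50 ≈ 27.000 μg/mL.
Before the 6th dose, 5 doses have been given. Superposition: Cmin = C₀·(f + f² + … + f^5).
≈ 27.000 × (0.2500 + 0.0625 + 0.0156 + 0.0039 + 0.0010) ≈ 27.000 × 0.3330 ≈ 8.991 μg/mL.

9.0 μg/mL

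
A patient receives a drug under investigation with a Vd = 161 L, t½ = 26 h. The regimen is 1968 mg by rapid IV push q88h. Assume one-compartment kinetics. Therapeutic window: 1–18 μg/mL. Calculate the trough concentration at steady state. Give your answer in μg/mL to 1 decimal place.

τ/t½ = 88/26 ≈ 3.3846, so fraction remaining f = (1/2)^(88/26) ≈ 0.0957.
Each bolus raises the concentration by D/Vd = 1968/161 ≈ 12.224 μg/mL.
Steady-state trough Cmin,ss = C₀·f/(1−f) ≈ 12.224 × 0.0957/0.9043 ≈ 1.294 μg/mL.
Trough 1.3 μg/mL vs MEC 1 μg/mL: adequate.

1.3 μg/mL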